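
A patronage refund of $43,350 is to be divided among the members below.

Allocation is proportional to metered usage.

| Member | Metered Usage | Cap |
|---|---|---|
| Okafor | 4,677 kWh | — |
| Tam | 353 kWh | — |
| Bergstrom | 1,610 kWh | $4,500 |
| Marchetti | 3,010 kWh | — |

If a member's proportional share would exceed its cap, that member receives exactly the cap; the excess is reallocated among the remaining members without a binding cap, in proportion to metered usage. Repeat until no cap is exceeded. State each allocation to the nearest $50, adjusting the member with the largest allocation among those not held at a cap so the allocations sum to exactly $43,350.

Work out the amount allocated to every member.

Metered usage total: 9,650.
Proportional shares (ignoring caps): Okafor 21,010.15; Tam 1,585.76; Bergstrom 7,232.49; Marchetti 13,521.61.
Held at cap: Bergstrom ($4,500); remaining pool $38,850 reallocated over remaining metered usage 8,040.
Redistributed shares: Okafor 22,599.68 → $22,600; Tam 1,705.73 → $1,700; Marchetti 14,544.59 → $14,550.

Okafor: $22,600 · Tam: $1,700 · Bergstrom: $4,500 · Marchetti: $14,550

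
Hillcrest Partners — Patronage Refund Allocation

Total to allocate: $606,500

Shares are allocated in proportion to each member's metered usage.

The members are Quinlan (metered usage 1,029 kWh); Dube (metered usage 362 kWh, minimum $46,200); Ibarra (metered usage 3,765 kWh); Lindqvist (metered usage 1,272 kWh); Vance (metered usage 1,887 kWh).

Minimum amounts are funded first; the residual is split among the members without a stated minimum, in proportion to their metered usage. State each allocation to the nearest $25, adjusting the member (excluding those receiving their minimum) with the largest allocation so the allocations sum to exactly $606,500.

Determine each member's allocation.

Quinlan: $72,500; Dube: $46,200; Ibarra: $265,225; Lindqvist: $89,625; Vance: $132,950

Minimums first: Dube $46,200. Residual $560,300.
Residual split over remaining metered usage 7,953: Quinlan 72,494.49 → $72,500; Ibarra 265,249.53 → $265,250; Lindqvist 89,614.18 → $89,625; Vance 132,941.80 → $132,950.
Rounding difference −$25 applied to Ibarra → $265,225.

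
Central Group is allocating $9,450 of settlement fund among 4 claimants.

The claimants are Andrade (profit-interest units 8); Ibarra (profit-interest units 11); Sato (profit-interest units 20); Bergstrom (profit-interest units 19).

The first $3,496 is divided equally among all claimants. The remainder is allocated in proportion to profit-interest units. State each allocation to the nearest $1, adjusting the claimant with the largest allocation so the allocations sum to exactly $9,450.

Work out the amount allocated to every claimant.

Andrade: $1,695 · Ibarra: $2,003 · Sato: $2,928 · Bergstrom: $2,824

$3,496 shared equally gives $874 per claimant.
Remainder $5,954 by profit-interest units (total 58): Andrade 821.24 → $821; Ibarra 1,129.21 → $1,129; Sato 2,053.10 → $2,053; Bergstrom 1,950.45 → $1,950.
Rounding difference +$1 on remainder applied to Sato.
Totals: Andrade $874 + $821 = $1,695; Ibarra $874 + $1,129 = $2,003; Sato $874 + $2,054 = $2,928; Bergstrom $874 + $1,950 = $2,824.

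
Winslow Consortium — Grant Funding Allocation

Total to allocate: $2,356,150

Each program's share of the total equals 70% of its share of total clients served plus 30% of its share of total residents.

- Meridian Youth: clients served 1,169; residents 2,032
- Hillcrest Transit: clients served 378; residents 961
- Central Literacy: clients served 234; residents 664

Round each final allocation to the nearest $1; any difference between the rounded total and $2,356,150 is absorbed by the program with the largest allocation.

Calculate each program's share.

Meridian Youth: $1,475,315 · Hillcrest Transit: $535,796 · Central Literacy: $345,039

Clients served total 1,781; residents total 3,657.
Composite weights (70% clients served + 30% residents): Meridian Youth 0.6262; Hillcrest Transit 0.2274; Central Literacy 0.1464.
Raw shares: Meridian Youth 1,475,315.08; Hillcrest Transit 535,796.36; Central Literacy 345,038.57.
Rounded to nearest $1: Meridian Youth $1,475,315; Hillcrest Transit $535,796; Central Literacy $345,039. Sum = $2,356,150.
No rounding difference to absorb.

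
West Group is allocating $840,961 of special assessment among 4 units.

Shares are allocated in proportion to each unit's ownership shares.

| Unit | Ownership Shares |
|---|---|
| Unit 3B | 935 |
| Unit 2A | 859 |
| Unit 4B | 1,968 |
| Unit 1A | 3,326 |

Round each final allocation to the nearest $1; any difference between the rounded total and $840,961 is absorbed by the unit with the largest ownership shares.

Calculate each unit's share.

Unit 3B: $110,934 · Unit 2A: $101,917 · Unit 4B: $233,495 · Unit 1A: $394,615

Ownership shares total: 935 + 859 + 1,968 + 3,326 = 7,088.
Proportional shares: Unit 3B 110,933.77; Unit 2A 101,916.69; Unit 4B 233,494.81; Unit 1A 394,615.73.
After rounding ($1): Unit 3B $110,934; Unit 2A $101,917; Unit 4B $233,495; Unit 1A $394,616. Sum = $840,962.
Difference $840,961 − $840,962 = −$1 applied to largest ownership shares (Unit 1A): Unit 1A becomes $394,615.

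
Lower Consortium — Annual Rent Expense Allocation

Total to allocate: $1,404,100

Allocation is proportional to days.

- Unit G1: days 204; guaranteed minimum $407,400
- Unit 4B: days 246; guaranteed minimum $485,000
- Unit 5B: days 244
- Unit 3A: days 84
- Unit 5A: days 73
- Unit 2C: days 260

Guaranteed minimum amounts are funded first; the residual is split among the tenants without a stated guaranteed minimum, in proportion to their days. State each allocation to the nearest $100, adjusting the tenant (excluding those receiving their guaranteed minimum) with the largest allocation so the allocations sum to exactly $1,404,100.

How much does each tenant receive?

Unit G1: $407,400; Unit 4B: $485,000; Unit 5B: $188,900; Unit 3A: $65,000; Unit 5A: $56,500; Unit 2C: $201,300

Minimums first: Unit G1 $407,400; Unit 4B $485,000. Residual $511,700.
Residual split over remaining days 661: Unit 5B 188,887.75 → $188,900; Unit 3A 65,026.93 → $65,000; Unit 5A 56,511.50 → $56,500; Unit 2C 201,273.83 → $201,300.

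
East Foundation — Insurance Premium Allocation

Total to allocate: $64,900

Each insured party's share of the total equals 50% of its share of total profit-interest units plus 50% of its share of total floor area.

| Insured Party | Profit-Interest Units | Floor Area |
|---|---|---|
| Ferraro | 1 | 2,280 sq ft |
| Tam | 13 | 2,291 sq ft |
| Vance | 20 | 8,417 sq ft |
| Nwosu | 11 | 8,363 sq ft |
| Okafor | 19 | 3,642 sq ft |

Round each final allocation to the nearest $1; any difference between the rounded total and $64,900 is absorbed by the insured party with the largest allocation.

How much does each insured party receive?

Totals — profit-interest units 64, floor area 24,993.
Combined weights (50% profit-interest units + 50% floor area): Ferraro 0.0534; Tam 0.1474; Vance 0.3246; Nwosu 0.2532; Okafor 0.2213.
Unrounded shares: Ferraro 3,467.30; Tam 9,565.96; Vance 21,068.95; Nwosu 16,435.56; Okafor 14,362.23.
After rounding ($1): Ferraro $3,467; Tam $9,566; Vance $21,069; Nwosu $16,436; Okafor $14,362. Sum = $64,900.
Rounded total matches; no reconciliation needed.

Ferraro: $3,467 | Tam: $9,566 | Vance: $21,069 | Nwosu: $16,436 | Okafor: $14,362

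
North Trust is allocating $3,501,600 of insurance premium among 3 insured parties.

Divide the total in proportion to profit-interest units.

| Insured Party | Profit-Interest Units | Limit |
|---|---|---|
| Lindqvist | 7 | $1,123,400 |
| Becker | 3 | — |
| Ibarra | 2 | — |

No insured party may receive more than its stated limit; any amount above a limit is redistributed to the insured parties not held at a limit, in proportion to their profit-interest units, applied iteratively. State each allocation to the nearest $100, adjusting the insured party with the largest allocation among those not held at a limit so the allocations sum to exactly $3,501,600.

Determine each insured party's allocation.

Lindqvist: $1,123,400 | Becker: $1,426,900 | Ibarra: $951,300

Combined profit-interest units = 12.
Unconstrained shares: Lindqvist 2,042,600.00; Becker 875,400.00; Ibarra 583,600.00.
Cap binds for Lindqvist ($1,123,400); remaining pool $2,378,200 reallocated over remaining profit-interest units 5.
Remaining shares: Becker 1,426,920.00 → $1,426,900; Ibarra 951,280.00 → $951,300.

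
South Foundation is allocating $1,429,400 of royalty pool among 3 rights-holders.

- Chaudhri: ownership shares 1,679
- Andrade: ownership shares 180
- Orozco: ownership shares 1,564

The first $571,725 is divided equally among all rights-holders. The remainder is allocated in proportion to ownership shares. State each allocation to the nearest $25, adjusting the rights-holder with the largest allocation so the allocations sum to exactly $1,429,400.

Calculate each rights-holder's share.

First tranche $571,725 split equally: $190,575 each.
Remainder $857,675 by ownership shares (total 3,423): Chaudhri 420,694.22 → $420,700; Andrade 45,101.23 → $45,100; Orozco 391,879.55 → $391,875.
Totals: Chaudhri $190,575 + $420,700 = $611,275; Andrade $190,575 + $45,100 = $235,675; Orozco $190,575 + $391,875 = $582,450.

Chaudhri: $611,275; Andrade: $235,675; Orozco: $582,450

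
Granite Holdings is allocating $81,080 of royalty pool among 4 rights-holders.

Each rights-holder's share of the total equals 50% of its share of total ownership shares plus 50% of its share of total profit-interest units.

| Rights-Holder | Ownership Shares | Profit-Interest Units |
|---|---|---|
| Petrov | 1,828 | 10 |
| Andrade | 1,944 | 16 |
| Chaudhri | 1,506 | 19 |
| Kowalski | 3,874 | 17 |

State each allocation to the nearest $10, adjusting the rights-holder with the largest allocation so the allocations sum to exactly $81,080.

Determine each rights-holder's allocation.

Ownership shares total 9,152; profit-interest units total 62.
Combined weights (50% ownership shares + 50% profit-interest units): Petrov 0.1805; Andrade 0.2352; Chaudhri 0.2355; Kowalski 0.3487.
Pro-rata amounts: Petrov 14,636.08; Andrade 19,073.14; Chaudhri 19,094.58; Kowalski 28,276.20.
After rounding ($10): Petrov $14,640; Andrade $19,070; Chaudhri $19,090; Kowalski $28,280. Sum = $81,080.
No rounding difference to absorb.

Petrov: $14,640; Andrade: $19,070; Chaudhri: $19,090; Kowalski: $28,280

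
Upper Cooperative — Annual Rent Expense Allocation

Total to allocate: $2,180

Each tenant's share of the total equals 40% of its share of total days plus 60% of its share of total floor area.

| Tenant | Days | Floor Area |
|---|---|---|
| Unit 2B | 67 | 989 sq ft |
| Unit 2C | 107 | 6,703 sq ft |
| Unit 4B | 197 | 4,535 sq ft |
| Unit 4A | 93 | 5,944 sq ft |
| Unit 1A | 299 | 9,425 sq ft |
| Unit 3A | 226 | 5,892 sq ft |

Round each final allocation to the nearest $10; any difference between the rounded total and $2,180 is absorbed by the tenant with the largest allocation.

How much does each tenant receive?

Unit 2B: $100 | Unit 2C: $360 | Unit 4B: $350 | Unit 4A: $310 | Unit 1A: $630 | Unit 3A: $430

Days total 989; floor area total 33,488.
Combined weights (40% days + 60% floor area): Unit 2B 0.0448; Unit 2C 0.1634; Unit 4B 0.1609; Unit 4A 0.1441; Unit 1A 0.2898; Unit 3A 0.1970.
Unrounded shares: Unit 2B 97.70; Unit 2C 356.15; Unit 4B 350.83; Unit 4A 314.16; Unit 1A 631.76; Unit 3A 429.40.
At nearest $10: Unit 2B $100; Unit 2C $360; Unit 4B $350; Unit 4A $310; Unit 1A $630; Unit 3A $430. Sum = $2,180.
No rounding difference to absorb.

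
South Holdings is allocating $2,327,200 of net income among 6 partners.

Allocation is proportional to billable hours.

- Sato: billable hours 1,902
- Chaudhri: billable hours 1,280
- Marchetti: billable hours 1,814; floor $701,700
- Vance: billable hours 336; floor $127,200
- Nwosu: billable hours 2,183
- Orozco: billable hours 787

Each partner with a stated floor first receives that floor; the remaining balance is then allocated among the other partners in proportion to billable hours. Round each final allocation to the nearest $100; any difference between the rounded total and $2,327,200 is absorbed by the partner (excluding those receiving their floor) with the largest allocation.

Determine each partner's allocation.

Sato: $463,200 · Chaudhri: $311,700 · Marchetti: $701,700 · Vance: $127,200 · Nwosu: $531,700 · Orozco: $191,700

Minimums first: Marchetti $701,700; Vance $127,200. Balance $1,498,300.
Balance split over remaining billable hours 6,152: Sato 463,226.04 → $463,200; Chaudhri 311,739.92 → $311,700; Nwosu 531,662.70 → $531,700; Orozco 191,671.34 → $191,700.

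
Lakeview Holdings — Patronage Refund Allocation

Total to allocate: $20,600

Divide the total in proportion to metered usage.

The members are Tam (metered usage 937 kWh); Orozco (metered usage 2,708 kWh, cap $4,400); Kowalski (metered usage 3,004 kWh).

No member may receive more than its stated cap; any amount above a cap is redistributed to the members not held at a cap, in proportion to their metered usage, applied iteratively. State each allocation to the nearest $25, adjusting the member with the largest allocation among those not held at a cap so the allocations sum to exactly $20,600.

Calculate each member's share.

Total metered usage = 6,649.
Pro-rata shares before constraints: Tam 2,903.02; Orozco 8,389.95; Kowalski 9,307.02.
Cap binds for Orozco ($4,400); balance $16,200 reallocated over remaining metered usage 3,941.
Remaining shares: Tam 3,851.66 → $3,850; Kowalski 12,348.34 → $12,350.

Tam: $3,850 · Orozco: $4,400 · Kowalski: $12,350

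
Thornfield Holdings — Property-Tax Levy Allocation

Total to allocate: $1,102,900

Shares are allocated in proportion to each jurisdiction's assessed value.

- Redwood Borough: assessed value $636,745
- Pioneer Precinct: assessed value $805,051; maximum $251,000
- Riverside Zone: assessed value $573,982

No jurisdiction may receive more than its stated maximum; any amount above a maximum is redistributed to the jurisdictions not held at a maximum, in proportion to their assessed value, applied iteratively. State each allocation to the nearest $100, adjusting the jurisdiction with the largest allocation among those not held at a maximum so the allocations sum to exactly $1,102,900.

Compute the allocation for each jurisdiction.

Combined assessed value = 2,015,778.
Unconstrained shares: Redwood Borough 348,384.62; Pioneer Precinct 440,470.50; Riverside Zone 314,044.87.
Capped: Pioneer Precinct ($251,000); remaining pool $851,900 reallocated over remaining assessed value 1,210,727.
Shares after redistribution: Redwood Borough 448,030.87 → $448,000; Riverside Zone 403,869.13 → $403,900.

Redwood Borough: $448,000 | Pioneer Precinct: $251,000 | Riverside Zone: $403,900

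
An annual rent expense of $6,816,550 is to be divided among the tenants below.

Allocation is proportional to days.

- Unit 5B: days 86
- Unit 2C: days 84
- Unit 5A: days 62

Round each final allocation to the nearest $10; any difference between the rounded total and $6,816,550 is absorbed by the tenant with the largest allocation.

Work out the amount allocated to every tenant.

Unit 5B: $2,526,830 · Unit 2C: $2,468,060 · Unit 5A: $1,821,660

Sum of days: 232.
Proportional shares: Unit 5B 86/232 × $6,816,550 = 2,526,824.57; Unit 2C 84/232 × $6,816,550 = 2,468,061.21; Unit 5A 62/232 × $6,816,550 = 1,821,664.22.
At nearest $10: Unit 5B $2,526,820; Unit 2C $2,468,060; Unit 5A $1,821,660. Sum = $6,816,540.
Difference $6,816,550 − $6,816,540 = +$10 applied to largest allocation (Unit 5B): Unit 5B becomes $2,526,830.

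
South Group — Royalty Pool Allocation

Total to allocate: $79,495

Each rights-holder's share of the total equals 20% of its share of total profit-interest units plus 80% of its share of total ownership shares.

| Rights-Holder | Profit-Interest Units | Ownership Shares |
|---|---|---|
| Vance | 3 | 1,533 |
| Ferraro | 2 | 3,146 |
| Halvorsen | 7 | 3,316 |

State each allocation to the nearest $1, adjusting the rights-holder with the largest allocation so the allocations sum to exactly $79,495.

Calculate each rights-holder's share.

Vance: $16,169 | Ferraro: $27,675 | Halvorsen: $35,651

Totals — profit-interest units 12, ownership shares 7,995.
Combined weights (20% profit-interest units + 80% ownership shares): Vance 0.2034; Ferraro 0.3481; Halvorsen 0.4485.
Unrounded shares: Vance 16,168.95; Ferraro 27,674.60; Halvorsen 35,651.44.
Rounded to nearest $1: Vance $16,169; Ferraro $27,675; Halvorsen $35,651. Sum = $79,495.
Rounded total matches; no reconciliation needed.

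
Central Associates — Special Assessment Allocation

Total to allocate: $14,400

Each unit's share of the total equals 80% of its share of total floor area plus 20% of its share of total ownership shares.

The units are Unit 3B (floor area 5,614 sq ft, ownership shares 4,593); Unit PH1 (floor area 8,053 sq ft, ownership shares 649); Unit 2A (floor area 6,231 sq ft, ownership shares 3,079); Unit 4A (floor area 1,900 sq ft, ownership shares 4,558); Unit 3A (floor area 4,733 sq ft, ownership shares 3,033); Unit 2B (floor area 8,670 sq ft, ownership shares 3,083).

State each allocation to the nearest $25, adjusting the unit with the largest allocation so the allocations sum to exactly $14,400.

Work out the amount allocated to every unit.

Totals — floor area 35,201, ownership shares 18,995.
Composite weights (80% floor area + 20% ownership shares): Unit 3B 0.1759; Unit PH1 0.1899; Unit 2A 0.1740; Unit 4A 0.0912; Unit 3A 0.1395; Unit 2B 0.2295.
Unrounded shares: Unit 3B 2,533.64; Unit PH1 2,733.85; Unit 2A 2,506.01; Unit 4A 1,312.88; Unit 3A 2,008.80; Unit 2B 3,304.81.
At nearest $25: Unit 3B $2,525; Unit PH1 $2,725; Unit 2A $2,500; Unit 4A $1,325; Unit 3A $2,000; Unit 2B $3,300. Sum = $14,375.
Difference $14,400 − $14,375 = +$25 applied to largest allocation (Unit 2B): Unit 2B becomes $3,325.

Unit 3B: $2,525 · Unit PH1: $2,725 · Unit 2A: $2,500 · Unit 4A: $1,325 · Unit 3A: $2,000 · Unit 2B: $3,325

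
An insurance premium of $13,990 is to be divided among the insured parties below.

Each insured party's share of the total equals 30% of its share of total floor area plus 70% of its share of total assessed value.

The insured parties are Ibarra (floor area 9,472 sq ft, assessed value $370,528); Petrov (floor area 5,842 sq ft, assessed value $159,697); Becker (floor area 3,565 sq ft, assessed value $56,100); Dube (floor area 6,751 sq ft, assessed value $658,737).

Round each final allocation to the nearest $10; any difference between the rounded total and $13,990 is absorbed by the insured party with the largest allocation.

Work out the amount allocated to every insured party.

Floor area total 25,630; assessed value total 1,245,062.
Composite weights (30% floor area + 70% assessed value): Ibarra 0.3192; Petrov 0.1582; Becker 0.0733; Dube 0.4494.
Unrounded shares: Ibarra 4,465.45; Petrov 2,212.74; Becker 1,025.03; Dube 6,286.78.
At nearest $10: Ibarra $4,470; Petrov $2,210; Becker $1,030; Dube $6,290. Sum = $14,000.
Difference $13,990 − $14,000 = −$10 applied to largest allocation (Dube): Dube becomes $6,280.

Ibarra: $4,470 | Petrov: $2,210 | Becker: $1,030 | Dube: $6,280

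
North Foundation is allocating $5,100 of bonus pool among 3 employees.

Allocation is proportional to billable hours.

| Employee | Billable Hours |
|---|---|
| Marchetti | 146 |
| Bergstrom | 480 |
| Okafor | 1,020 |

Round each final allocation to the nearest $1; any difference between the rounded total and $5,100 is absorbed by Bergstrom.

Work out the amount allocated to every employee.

Marchetti: $452; Bergstrom: $1,488; Okafor: $3,160

Total billable hours = 1,646.
Unrounded shares: Marchetti 146/1,646 × $5,100 = 452.37; Bergstrom 480/1,646 × $5,100 = 1,487.24; Okafor 1,020/1,646 × $5,100 = 3,160.39.
Rounded to nearest $1: Marchetti $452; Bergstrom $1,487; Okafor $3,160. Sum = $5,099.
Difference $5,100 − $5,099 = +$1 applied to Bergstrom: Bergstrom becomes $1,488.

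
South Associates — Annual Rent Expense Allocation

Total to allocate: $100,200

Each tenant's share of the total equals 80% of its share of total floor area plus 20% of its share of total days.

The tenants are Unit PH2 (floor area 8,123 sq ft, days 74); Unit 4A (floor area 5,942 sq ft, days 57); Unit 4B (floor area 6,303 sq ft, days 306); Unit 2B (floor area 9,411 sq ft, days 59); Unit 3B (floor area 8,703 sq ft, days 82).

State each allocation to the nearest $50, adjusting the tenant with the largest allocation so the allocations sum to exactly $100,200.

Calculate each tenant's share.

Totals — floor area 38,482, days 578.
Combined weights (80% floor area + 20% days): Unit PH2 0.1945; Unit 4A 0.1433; Unit 4B 0.2369; Unit 2B 0.2161; Unit 3B 0.2093.
Unrounded shares: Unit PH2 19,486.30; Unit 4A 14,353.76; Unit 4B 23,738.89; Unit 2B 21,649.21; Unit 3B 20,971.84.
Rounded to nearest $50: Unit PH2 $19,500; Unit 4A $14,350; Unit 4B $23,750; Unit 2B $21,650; Unit 3B $20,950. Sum = $100,200.
Sum already equals the total — no adjustment.

Unit PH2: $19,500; Unit 4A: $14,350; Unit 4B: $23,750; Unit 2B: $21,650; Unit 3B: $20,950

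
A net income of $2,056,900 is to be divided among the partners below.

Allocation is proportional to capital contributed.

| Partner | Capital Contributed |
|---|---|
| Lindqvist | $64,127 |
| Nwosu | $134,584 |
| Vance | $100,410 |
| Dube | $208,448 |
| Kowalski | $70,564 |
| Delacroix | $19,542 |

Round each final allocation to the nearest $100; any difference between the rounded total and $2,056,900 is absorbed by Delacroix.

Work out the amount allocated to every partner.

Lindqvist: $220,700; Nwosu: $463,200; Vance: $345,600; Dube: $717,400; Kowalski: $242,800; Delacroix: $67,200

Combined capital contributed = 597,675.
Pro-rata amounts: Lindqvist 64,127/597,675 × $2,056,900 = 220,693.23; Nwosu 134,584/597,675 × $2,056,900 = 463,171.17; Vance 100,410/597,675 × $2,056,900 = 345,561.26; Dube 208,448/597,675 × $2,056,900 = 717,374.31; Kowalski 70,564/597,675 × $2,056,900 = 242,846.18; Delacroix 19,542/597,675 × $2,056,900 = 67,253.84.
Rounded to nearest $100: Lindqvist $220,700; Nwosu $463,200; Vance $345,600; Dube $717,400; Kowalski $242,800; Delacroix $67,300. Sum = $2,057,000.
Difference $2,056,900 − $2,057,000 = −$100 applied to Delacroix: Delacroix becomes $67,200.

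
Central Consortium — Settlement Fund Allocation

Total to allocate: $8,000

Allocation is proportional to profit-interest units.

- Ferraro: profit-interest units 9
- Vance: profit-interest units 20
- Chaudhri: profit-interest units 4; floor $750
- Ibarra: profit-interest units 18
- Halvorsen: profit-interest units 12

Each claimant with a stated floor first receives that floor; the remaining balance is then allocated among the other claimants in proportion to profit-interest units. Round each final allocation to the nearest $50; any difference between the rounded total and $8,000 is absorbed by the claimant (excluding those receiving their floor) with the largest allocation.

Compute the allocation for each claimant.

Fund the minimums — Chaudhri $750. Balance $7,250.
Balance split over remaining profit-interest units 59: Ferraro 1,105.93 → $1,100; Vance 2,457.63 → $2,450; Ibarra 2,211.86 → $2,200; Halvorsen 1,474.58 → $1,450.
Rounding difference +$50 applied to Vance → $2,500.

Ferraro: $1,100 | Vance: $2,500 | Chaudhri: $750 | Ibarra: $2,200 | Halvorsen: $1,450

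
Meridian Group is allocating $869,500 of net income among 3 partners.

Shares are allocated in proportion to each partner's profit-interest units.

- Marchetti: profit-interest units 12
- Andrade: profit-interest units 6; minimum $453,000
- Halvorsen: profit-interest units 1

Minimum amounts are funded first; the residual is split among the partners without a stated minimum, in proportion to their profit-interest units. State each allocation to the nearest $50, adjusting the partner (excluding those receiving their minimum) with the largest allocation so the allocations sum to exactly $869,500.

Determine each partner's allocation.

Marchetti: $384,450 | Andrade: $453,000 | Halvorsen: $32,050

Fund the minimums — Andrade $453,000. Remaining pool $416,500.
Remaining pool split over remaining profit-interest units 13: Marchetti 384,461.54 → $384,450; Halvorsen 32,038.46 → $32,050.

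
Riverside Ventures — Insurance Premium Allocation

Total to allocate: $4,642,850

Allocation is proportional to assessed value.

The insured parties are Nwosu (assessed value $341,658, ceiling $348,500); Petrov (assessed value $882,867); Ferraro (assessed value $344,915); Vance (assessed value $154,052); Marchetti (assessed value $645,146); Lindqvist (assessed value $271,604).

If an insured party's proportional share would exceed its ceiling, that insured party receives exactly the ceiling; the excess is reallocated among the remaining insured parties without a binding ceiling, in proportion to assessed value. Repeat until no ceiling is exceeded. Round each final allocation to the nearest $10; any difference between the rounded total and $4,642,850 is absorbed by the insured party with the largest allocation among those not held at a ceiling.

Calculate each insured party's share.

Combined assessed value = 2,640,242.
Proportional shares (ignoring caps): Nwosu 600,803.58; Petrov 1,552,516.42; Ferraro 606,531.00; Vance 270,899.53; Marchetti 1,134,485.44; Lindqvist 477,614.03.
Cap binds for Nwosu ($348,500); residual $4,294,350 reallocated over remaining assessed value 2,298,584.
Redistributed shares: Petrov 1,649,424.12 → $1,649,420; Ferraro 644,390.52 → $644,390; Vance 287,809.02 → $287,810; Marchetti 1,205,299.75 → $1,205,300; Lindqvist 507,426.59 → $507,430.

Nwosu: $348,500 | Petrov: $1,649,420 | Ferraro: $644,390 | Vance: $287,810 | Marchetti: $1,205,300 | Lindqvist: $507,430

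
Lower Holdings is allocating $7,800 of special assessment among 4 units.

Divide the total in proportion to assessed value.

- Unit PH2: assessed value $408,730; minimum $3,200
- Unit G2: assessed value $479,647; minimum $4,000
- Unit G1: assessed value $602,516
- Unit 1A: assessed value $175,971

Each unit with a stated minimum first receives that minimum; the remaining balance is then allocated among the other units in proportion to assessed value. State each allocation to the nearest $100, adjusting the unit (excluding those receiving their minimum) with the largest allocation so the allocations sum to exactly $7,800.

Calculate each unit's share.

Unit PH2: $3,200 · Unit G2: $4,000 · Unit G1: $500 · Unit 1A: $100

Guaranteed amounts: Unit PH2 $3,200; Unit G2 $4,000. Balance $600.
Balance split over remaining assessed value 778,487: Unit G1 464.37 → $500; Unit 1A 135.63 → $100.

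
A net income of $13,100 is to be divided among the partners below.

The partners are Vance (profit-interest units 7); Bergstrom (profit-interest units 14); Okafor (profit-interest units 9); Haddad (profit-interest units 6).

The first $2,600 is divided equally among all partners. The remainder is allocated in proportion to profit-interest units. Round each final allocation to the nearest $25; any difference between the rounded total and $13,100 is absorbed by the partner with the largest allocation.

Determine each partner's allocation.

Equal tier: $2,600 ÷ 4 = $650 apiece.
Remainder $10,500 by profit-interest units (total 36): Vance 2,041.67 → $2,050; Bergstrom 4,083.33 → $4,075; Okafor 2,625.00 → $2,625; Haddad 1,750.00 → $1,750.
Totals: Vance $650 + $2,050 = $2,700; Bergstrom $650 + $4,075 = $4,725; Okafor $650 + $2,625 = $3,275; Haddad $650 + $1,750 = $2,400.

Vance: $2,700; Bergstrom: $4,725; Okafor: $3,275; Haddad: $2,400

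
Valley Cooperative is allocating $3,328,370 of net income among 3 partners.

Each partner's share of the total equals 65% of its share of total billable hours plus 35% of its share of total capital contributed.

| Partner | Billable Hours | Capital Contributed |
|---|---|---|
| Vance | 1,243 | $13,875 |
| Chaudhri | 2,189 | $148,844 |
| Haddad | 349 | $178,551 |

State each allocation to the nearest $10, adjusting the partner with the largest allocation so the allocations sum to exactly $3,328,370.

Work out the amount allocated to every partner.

Vance: $758,590; Chaudhri: $1,760,600; Haddad: $809,180

Totals — billable hours 3,781, capital contributed 341,270.
Blended shares (65% billable hours + 35% capital contributed): Vance 0.2279; Chaudhri 0.5290; Haddad 0.2431.
Pro-rata amounts: Vance 758,591.41; Chaudhri 1,760,599.08; Haddad 809,179.51.
After rounding ($10): Vance $758,590; Chaudhri $1,760,600; Haddad $809,180. Sum = $3,328,370.
Rounded total matches; no reconciliation needed.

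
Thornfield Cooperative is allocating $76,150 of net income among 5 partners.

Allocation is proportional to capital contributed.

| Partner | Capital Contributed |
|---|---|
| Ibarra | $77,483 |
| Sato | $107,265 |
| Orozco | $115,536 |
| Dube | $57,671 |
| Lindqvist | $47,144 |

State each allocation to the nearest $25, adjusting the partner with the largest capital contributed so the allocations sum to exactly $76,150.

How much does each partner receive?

Ibarra: $14,575 · Sato: $20,175 · Orozco: $21,700 · Dube: $10,850 · Lindqvist: $8,850

Sum of capital contributed: 405,099.
Unrounded shares: Ibarra 77,483/405,099 × $76,150 = 14,565.16; Sato 107,265/405,099 × $76,150 = 20,163.54; Orozco 115,536/405,099 × $76,150 = 21,718.31; Dube 57,671/405,099 × $76,150 = 10,840.92; Lindqvist 47,144/405,099 × $76,150 = 8,862.07.
At nearest $25: Ibarra $14,575; Sato $20,175; Orozco $21,725; Dube $10,850; Lindqvist $8,850. Sum = $76,175.
Difference $76,150 − $76,175 = −$25 applied to largest capital contributed (Orozco): Orozco becomes $21,700.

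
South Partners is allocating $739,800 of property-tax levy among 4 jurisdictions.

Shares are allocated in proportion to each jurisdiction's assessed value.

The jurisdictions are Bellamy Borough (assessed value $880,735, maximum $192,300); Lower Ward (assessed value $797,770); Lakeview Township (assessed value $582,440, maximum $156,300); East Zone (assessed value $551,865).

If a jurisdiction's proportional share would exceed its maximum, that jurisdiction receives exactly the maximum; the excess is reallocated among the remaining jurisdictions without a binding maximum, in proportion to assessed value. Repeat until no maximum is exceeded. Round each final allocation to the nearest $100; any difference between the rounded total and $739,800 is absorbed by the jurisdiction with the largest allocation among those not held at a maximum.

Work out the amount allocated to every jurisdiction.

Bellamy Borough: $192,300; Lower Ward: $231,200; Lakeview Township: $156,300; East Zone: $160,000

Total assessed value = 2,812,810.
Pro-rata shares before constraints: Bellamy Borough 231,643.00; Lower Ward 209,822.29; Lakeview Township 153,188.13; East Zone 145,146.57.
Held at cap: Bellamy Borough ($192,300); residual $547,500 reallocated over remaining assessed value 1,932,075.
Held at cap: Lakeview Township ($156,300); residual $391,200 reallocated over remaining assessed value 1,349,635.
Shares after redistribution: Lower Ward 231,238.54 → $231,200; East Zone 159,961.46 → $160,000.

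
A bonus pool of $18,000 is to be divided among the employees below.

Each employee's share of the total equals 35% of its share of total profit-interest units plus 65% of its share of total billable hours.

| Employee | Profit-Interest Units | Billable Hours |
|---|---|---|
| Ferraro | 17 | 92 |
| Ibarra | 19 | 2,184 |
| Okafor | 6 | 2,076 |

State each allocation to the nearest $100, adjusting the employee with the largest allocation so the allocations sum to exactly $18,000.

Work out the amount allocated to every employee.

Profit-interest units total 42; billable hours total 4,352.
Composite weights (35% profit-interest units + 65% billable hours): Ferraro 0.1554; Ibarra 0.4845; Okafor 0.3601.
Unrounded shares: Ferraro 2,797.33; Ibarra 8,721.51; Okafor 6,481.16.
At nearest $100: Ferraro $2,800; Ibarra $8,700; Okafor $6,500. Sum = $18,000.
Rounded total matches; no reconciliation needed.

Ferraro: $2,800 | Ibarra: $8,700 | Okafor: $6,500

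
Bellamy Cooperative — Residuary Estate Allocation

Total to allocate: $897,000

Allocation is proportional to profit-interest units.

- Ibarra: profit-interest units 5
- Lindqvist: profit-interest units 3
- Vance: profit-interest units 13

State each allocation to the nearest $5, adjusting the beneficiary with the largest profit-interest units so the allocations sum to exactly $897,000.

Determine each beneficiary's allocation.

Ibarra: $213,570; Lindqvist: $128,145; Vance: $555,285

Combined profit-interest units = 5 + 3 + 13 = 21.
Raw shares: Ibarra 213,571.43; Lindqvist 128,142.86; Vance 555,285.71.
After rounding ($5): Ibarra $213,570; Lindqvist $128,145; Vance $555,285. Sum = $897,000.
Rounded total matches; no reconciliation needed.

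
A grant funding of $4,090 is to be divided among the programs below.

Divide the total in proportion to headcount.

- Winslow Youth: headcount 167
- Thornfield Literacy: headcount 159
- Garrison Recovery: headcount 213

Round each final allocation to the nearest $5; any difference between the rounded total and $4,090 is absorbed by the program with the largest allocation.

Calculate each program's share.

Winslow Youth: $1,265; Thornfield Literacy: $1,205; Garrison Recovery: $1,620

Headcount total: 539.
Raw shares: Winslow Youth 167/539 × $4,090 = 1,267.22; Thornfield Literacy 159/539 × $4,090 = 1,206.51; Garrison Recovery 213/539 × $4,090 = 1,616.27.
After rounding ($5): Winslow Youth $1,265; Thornfield Literacy $1,205; Garrison Recovery $1,615. Sum = $4,085.
Difference $4,090 − $4,085 = +$5 applied to largest allocation (Garrison Recovery): Garrison Recovery becomes $1,620.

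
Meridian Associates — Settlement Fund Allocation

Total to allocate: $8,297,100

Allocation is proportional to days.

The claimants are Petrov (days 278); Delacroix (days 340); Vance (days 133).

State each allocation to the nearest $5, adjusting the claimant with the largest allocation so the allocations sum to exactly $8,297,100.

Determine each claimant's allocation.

Petrov: $3,071,365; Delacroix: $3,756,340; Vance: $1,469,395

Days total: 751.
Unrounded shares: Petrov 278/751 × $8,297,100 = 3,071,363.25; Delacroix 340/751 × $8,297,100 = 3,756,343.54; Vance 133/751 × $8,297,100 = 1,469,393.21.
After rounding ($5): Petrov $3,071,365; Delacroix $3,756,345; Vance $1,469,395. Sum = $8,297,105.
Difference $8,297,100 − $8,297,105 = −$5 applied to largest allocation (Delacroix): Delacroix becomes $3,756,340.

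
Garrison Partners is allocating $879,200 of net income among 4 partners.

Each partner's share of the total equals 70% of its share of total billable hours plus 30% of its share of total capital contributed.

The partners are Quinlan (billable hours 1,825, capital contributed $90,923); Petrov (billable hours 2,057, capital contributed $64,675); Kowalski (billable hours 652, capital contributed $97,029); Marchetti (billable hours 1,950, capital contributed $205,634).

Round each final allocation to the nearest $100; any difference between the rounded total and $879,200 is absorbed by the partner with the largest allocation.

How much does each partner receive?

Billable hours total 6,484; capital contributed total 458,261.
Combined weights (70% billable hours + 30% capital contributed): Quinlan 0.2565; Petrov 0.2644; Kowalski 0.1339; Marchetti 0.3451.
Pro-rata amounts: Quinlan 225,555.31; Petrov 232,468.50; Kowalski 117,732.41; Marchetti 303,443.79.
After rounding ($100): Quinlan $225,600; Petrov $232,500; Kowalski $117,700; Marchetti $303,400. Sum = $879,200.
Rounded total matches; no reconciliation needed.

Quinlan: $225,600 · Petrov: $232,500 · Kowalski: $117,700 · Marchetti: $303,400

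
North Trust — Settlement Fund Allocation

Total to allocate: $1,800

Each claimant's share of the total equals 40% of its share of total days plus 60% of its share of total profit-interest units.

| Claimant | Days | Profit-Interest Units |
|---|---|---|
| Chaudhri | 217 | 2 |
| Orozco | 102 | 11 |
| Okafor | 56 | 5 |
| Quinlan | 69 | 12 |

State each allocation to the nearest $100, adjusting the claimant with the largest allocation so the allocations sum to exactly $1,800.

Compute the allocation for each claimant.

Chaudhri: $400 | Orozco: $600 | Okafor: $300 | Quinlan: $500

Days total 444; profit-interest units total 30.
Combined weights (40% days + 60% profit-interest units): Chaudhri 0.2355; Orozco 0.3119; Okafor 0.1505; Quinlan 0.3022.
Proportional shares: Chaudhri 423.89; Orozco 561.41; Okafor 270.81; Quinlan 543.89.
Rounded to nearest $100: Chaudhri $400; Orozco $600; Okafor $300; Quinlan $500. Sum = $1,800.
Rounded total matches; no reconciliation needed.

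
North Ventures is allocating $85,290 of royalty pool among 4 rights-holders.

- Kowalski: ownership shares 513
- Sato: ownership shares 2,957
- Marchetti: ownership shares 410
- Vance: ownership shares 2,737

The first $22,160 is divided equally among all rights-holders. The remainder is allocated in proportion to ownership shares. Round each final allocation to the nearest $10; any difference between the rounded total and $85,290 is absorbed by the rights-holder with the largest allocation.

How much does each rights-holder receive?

$22,160 shared equally gives $5,540 per rights-holder.
Remainder $63,130 by ownership shares (total 6,617): Kowalski 4,894.32 → $4,890; Sato 28,211.49 → $28,210; Marchetti 3,911.64 → $3,910; Vance 26,112.56 → $26,110.
Rounding difference +$10 on remainder applied to Sato.
Totals: Kowalski $5,540 + $4,890 = $10,430; Sato $5,540 + $28,220 = $33,760; Marchetti $5,540 + $3,910 = $9,450; Vance $5,540 + $26,110 = $31,650.

Kowalski: $10,430 · Sato: $33,760 · Marchetti: $9,450 · Vance: $31,650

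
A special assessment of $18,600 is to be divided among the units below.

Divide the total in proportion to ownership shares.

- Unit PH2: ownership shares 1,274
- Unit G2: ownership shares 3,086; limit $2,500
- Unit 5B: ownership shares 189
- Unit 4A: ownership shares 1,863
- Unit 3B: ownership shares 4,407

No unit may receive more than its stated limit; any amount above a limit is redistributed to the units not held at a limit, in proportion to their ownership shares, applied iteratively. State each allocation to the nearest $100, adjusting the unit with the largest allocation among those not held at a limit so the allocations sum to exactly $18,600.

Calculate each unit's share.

Ownership shares total: 10,819.
Unconstrained shares: Unit PH2 2,190.26; Unit G2 5,305.44; Unit 5B 324.93; Unit 4A 3,202.87; Unit 3B 7,576.50.
Capped: Unit G2 ($2,500); residual $16,100 reallocated over remaining ownership shares 7,733.
Shares after redistribution: Unit PH2 2,652.45 → $2,700; Unit 5B 393.50 → $400; Unit 4A 3,878.74 → $3,900; Unit 3B 9,175.31 → $9,200.
Rounding difference −$100 applied to Unit 3B → $9,100.

Unit PH2: $2,700 | Unit G2: $2,500 | Unit 5B: $400 | Unit 4A: $3,900 | Unit 3B: $9,100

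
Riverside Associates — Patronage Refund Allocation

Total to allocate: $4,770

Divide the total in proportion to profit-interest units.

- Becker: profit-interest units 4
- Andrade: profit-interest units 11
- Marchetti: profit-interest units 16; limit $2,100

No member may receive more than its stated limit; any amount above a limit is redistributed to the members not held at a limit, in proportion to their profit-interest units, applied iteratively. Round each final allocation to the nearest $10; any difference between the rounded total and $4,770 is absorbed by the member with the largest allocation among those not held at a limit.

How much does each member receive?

Becker: $710 · Andrade: $1,960 · Marchetti: $2,100

Sum of profit-interest units: 31.
Proportional shares (ignoring caps): Becker 615.48; Andrade 1,692.58; Marchetti 2,461.94.
Capped: Marchetti ($2,100); residual $2,670 reallocated over remaining profit-interest units 15.
Remaining shares: Becker 712.00 → $710; Andrade 1,958.00 → $1,960.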